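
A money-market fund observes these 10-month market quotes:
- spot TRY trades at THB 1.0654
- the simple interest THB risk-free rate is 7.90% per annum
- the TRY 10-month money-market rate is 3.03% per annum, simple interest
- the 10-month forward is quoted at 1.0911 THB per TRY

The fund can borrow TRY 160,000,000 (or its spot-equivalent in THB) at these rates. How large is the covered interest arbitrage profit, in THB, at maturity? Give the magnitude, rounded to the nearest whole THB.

T = 10/12 years.
Invest the TRY and cover forward: 160,000,000 × 1.025250 × 1.0911 = THB 178,984,044.00.
Convert at spot and invest in THB: 160,000,000 × 1.0654 × 1.06583333333 = THB 181,686,213.33.
The quoted forward undervalues TRY, so borrow TRY, convert to THB at spot, deposit the THB at 7.90%, and buy TRY forward at 1.0911 to cover the loan.
The gap between the two covered legs is THB 2,702,169.

THB 2,702,169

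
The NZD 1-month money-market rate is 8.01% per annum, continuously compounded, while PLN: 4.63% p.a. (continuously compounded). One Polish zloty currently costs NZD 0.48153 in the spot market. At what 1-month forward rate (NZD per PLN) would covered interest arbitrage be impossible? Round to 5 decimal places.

0.48289

T = 1/12 years.
Growth of 1 NZD over T: e^(0.0801×1/12) = 1.0066973.
PLN accumulates by e^(0.0463×1/12) = 1.0038658.
Forward (NZD per PLN) = 0.48153 × 1.0066973 / 1.0038658 = 0.4828882.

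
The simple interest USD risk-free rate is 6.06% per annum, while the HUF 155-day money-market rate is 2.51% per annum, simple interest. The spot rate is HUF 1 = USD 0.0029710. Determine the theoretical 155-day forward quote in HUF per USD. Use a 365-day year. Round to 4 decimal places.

331.6401

T = 155/365 years.
USD accumulates by 1 + 0.0606×155/365 = 1.025734247.
HUF accumulates by 1 + 0.0251×155/365 = 1.010658904.
Forward (USD per HUF) = 0.002971 × 1.025734247 / 1.010658904 = 0.00301531648.
Quoted the other way: 1/0.00301531648 = 331.6401 HUF per USD.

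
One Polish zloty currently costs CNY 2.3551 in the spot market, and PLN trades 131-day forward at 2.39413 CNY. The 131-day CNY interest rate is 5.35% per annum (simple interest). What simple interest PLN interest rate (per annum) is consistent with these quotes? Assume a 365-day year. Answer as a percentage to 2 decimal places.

0.72%

T = 131/365 years.
F/S = 2.39413/2.3551 = 1.0165725 = (growth of CNY) / (growth of PLN).
The CNY side grows by 1 + 0.0535×131/365 = 1.0192014.
That pins the PLN growth at 1.002586.
r = (1.002586 − 1)/(131/365) = 0.007205 → 0.72%.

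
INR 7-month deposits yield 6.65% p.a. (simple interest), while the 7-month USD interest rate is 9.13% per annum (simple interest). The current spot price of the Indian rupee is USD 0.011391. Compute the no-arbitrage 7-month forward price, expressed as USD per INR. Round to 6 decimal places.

T = 7/12 years.
Growth of 1 USD over T: 1 + 0.0913×7/12 = 1.0532583.
Growth of 1 INR over T: 1 + 0.0665×7/12 = 1.0387917.
Forward (USD per INR) = 0.011391 × 1.0532583 / 1.0387917 = 0.01154964.

0.011550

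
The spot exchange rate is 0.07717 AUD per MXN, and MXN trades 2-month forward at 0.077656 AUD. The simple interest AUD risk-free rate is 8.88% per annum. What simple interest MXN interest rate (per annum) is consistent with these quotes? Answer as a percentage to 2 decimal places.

5.07%

T = 2/12 years.
CIP gives F = S · g_AUD/g_MXN, so g_AUD/g_MXN = 0.077656/0.07717 = 1.0062978.
The AUD side grows by 1 + 0.0888×2/12 = 1.014800.
Hence g_MXN = 1.008449.
(1.008449 − 1)/T = 0.050694, i.e. 5.07%.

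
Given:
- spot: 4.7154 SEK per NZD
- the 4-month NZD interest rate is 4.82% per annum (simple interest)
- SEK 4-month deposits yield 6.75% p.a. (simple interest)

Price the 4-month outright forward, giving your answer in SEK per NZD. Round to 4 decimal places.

T = 4/12 years.
SEK growth factor: 1 + 0.0675×4/12 = 1.022500.
Growth of 1 NZD over T: 1 + 0.0482×4/12 = 1.0160667.
So F = 4.7154 × 1.022500 / 1.0160667 = 4.745256 (SEK/NZD).

4.7453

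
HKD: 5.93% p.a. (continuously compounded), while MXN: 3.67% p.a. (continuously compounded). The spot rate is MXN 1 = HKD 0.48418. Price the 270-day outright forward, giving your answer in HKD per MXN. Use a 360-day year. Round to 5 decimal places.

T = 270/360 years.
Growth of 1 HKD over T: e^(0.0593×270/360) = 1.0454788.
MXN accumulates by e^(0.0367×270/360) = 1.0279073.
Forward (HKD per MXN) = 0.48418 × 1.0454788 / 1.0279073 = 0.4924568.

0.49246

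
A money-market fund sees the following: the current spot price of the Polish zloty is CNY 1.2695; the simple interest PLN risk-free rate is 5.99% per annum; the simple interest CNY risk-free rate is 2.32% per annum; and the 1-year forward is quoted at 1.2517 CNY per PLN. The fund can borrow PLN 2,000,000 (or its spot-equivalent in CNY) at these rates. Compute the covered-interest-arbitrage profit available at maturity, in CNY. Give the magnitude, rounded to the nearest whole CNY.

T = 1 year.
Invest the PLN and cover forward: 2,000,000 × 1.059900 × 1.2517 = CNY 2,653,353.66.
Convert at spot and invest in CNY: 2,000,000 × 1.2695 × 1.023200 = CNY 2,597,904.80.
The quoted forward overvalues PLN, so borrow CNY, buy PLN at spot, deposit the PLN at 5.99%, and sell the proceeds forward at 1.2517.
Profit = 2,653,353.66 − 2,597,904.80 = CNY 55,449.

CNY 55,449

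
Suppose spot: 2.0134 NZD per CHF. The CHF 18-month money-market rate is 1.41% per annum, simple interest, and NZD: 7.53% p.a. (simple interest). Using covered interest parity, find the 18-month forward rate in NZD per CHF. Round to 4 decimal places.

2.1944

T = 18/12 years.
Growth of 1 NZD over T: 1 + 0.0753×18/12 = 1.112950.
CHF accumulates by 1 + 0.0141×18/12 = 1.021150.
So F = 2.0134 × 1.112950 / 1.021150 = 2.194402 (NZD/CHF).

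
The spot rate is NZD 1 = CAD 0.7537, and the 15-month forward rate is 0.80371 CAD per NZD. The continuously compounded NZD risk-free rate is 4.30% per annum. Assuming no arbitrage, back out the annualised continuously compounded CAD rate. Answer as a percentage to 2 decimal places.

T = 15/12 years.
By CIP, F/S equals the CAD-to-NZD growth ratio: 0.80371/0.7537 = 1.0663527.
NZD growth factor: e^(0.0430×15/12) = 1.0552208.
Hence g_CAD = 1.1252375.
r = ln(1.1252375)/(15/12) = 0.094395 → 9.44%.

9.44%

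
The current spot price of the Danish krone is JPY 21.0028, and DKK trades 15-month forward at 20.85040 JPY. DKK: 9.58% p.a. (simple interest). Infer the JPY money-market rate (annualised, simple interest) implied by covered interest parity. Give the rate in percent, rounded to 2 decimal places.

T = 15/12 years.
CIP gives F = S · g_JPY/g_DKK, so g_JPY/g_DKK = 20.8504/21.0028 = 0.9927438.
DKK growth factor: 1 + 0.0958×15/12 = 1.119750.
So the JPY growth factor = 1.1116249.
(1.1116249 − 1)/T = 0.089300, i.e. 8.93%.

8.93%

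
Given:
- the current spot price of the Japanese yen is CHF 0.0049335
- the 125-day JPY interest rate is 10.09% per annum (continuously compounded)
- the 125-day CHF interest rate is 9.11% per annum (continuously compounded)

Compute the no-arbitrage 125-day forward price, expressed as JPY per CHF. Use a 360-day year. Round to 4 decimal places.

203.3868

T = 125/360 years.
CHF growth factor: e^(0.0911×125/360) = 1.032137551.
JPY growth factor: e^(0.1009×125/360) = 1.035655668.
CIP: F = S · (grow CHF)/(grow JPY) = 0.0049335 × 1.032137551/1.035655668 = 0.00491674093 CHF per JPY.
Quoted the other way: 1/0.00491674093 = 203.3868 JPY per CHF.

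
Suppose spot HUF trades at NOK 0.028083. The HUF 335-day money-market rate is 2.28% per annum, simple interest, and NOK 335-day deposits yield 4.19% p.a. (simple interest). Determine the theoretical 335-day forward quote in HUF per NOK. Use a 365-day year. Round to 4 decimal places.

T = 335/365 years.
Growth of 1 NOK over T: 1 + 0.0419×335/365 = 1.03845616.
HUF accumulates by 1 + 0.0228×335/365 = 1.02092603.
Forward (NOK per HUF) = 0.028083 × 1.03845616 / 1.02092603 = 0.028565208.
Quoted the other way: 1/0.028565208 = 35.0076 HUF per NOK.

35.0076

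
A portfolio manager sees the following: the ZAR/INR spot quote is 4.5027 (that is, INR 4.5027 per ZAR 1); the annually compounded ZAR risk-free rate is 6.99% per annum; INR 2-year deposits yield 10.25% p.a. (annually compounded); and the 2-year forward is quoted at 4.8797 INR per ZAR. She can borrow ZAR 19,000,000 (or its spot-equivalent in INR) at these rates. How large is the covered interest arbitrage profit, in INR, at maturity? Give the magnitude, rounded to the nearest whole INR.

T = 2 years.
Keep in ZAR, deliver into the forward: 19,000,000·1.14468601·4.8797 = INR 106,128,762.14.
Swap to INR now, deposit: 19,000,000·4.5027·1.21550625 = INR 103,988,139.85.
The quoted forward overvalues ZAR, so borrow INR, buy ZAR at spot, deposit the ZAR at 6.99%, and sell the proceeds forward at 4.8797.
Profit = 106,128,762.14 − 103,988,139.85 = INR 2,140,622.

INR 2,140,622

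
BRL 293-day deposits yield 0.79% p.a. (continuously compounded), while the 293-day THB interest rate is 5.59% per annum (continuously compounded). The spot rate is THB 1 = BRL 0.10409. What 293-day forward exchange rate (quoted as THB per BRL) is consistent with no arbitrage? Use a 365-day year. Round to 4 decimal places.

9.9845

T = 293/365 years.
Growth of 1 BRL over T: e^(0.0079×293/365) = 1.0063618.
THB accumulates by e^(0.0559×293/365) = 1.0458952.
CIP: F = S · (grow BRL)/(grow THB) = 0.10409 × 1.0063618/1.0458952 = 0.1001555 BRL per THB.
Quoted the other way: 1/0.1001555 = 9.9845 THB per BRL.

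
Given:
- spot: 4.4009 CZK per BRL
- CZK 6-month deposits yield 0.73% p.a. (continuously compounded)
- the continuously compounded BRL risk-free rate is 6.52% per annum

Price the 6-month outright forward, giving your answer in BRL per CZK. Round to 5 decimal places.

T = 6/12 years.
Growth of 1 CZK over T: e^(0.0073×6/12) = 1.0036567.
BRL growth factor: e^(0.0652×6/12) = 1.0331372.
So F = 4.4009 × 1.0036567 / 1.0331372 = 4.275321 (CZK/BRL).
Invert for BRL per CZK: 1 / 4.275321 = 0.23390.

0.23390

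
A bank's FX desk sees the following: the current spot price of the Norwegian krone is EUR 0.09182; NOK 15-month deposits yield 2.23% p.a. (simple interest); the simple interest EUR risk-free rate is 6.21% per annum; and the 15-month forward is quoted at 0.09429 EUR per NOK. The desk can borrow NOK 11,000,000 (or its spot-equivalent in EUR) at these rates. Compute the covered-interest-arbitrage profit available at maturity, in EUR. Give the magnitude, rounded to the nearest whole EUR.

T = 15/12 years.
Invest the NOK and cover forward: 11,000,000 × 1.027875 × 0.09429 = EUR 1,066,101.67.
Convert at spot and invest in EUR: 11,000,000 × 0.09182 × 1.077625 = EUR 1,088,422.80.
The quoted forward undervalues NOK, so borrow NOK, convert to EUR at spot, deposit the EUR at 6.21%, and buy NOK forward at 0.09429 to cover the loan.
Profit = 1,088,422.80 − 1,066,101.67 = EUR 22,321.

EUR 22,321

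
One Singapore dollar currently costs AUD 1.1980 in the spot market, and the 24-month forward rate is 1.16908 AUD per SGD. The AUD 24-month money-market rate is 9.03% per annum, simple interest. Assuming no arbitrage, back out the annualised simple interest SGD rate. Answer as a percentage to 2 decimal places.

10.49%

T = 2 years.
By CIP, F/S equals the AUD-to-SGD growth ratio: 1.16908/1.198 = 0.9758598.
AUD growth factor: 1 + 0.0903×2 = 1.180600.
So the SGD growth factor = 1.2098049.
r = (1.2098049 − 1)/2 = 0.104902 → 10.49%.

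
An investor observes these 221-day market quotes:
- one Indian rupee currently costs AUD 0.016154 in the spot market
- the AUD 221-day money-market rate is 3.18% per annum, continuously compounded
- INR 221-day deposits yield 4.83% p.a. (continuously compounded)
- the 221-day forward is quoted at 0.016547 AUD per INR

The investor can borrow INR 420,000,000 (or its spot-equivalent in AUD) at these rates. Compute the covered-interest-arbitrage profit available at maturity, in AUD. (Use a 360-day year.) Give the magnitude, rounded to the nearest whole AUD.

AUD 240,461

T = 221/360 years.
Keep in INR, deliver into the forward: 420,000,000·1.030094796·0.016547 = AUD 7,158,891.01.
Swap to AUD now, deposit: 420,000,000·0.016154·1.01971346 = AUD 6,918,429.52.
The quoted forward overvalues INR, so borrow AUD, buy INR at spot, deposit the INR at 4.83%, and sell the proceeds forward at 0.016547.
Profit = 7,158,891.01 − 6,918,429.52 = AUD 240,461.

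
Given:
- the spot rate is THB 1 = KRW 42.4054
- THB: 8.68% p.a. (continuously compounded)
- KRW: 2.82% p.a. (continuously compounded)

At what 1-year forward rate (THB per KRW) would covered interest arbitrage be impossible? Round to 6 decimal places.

0.025005

T = 1 year.
Growth of 1 KRW over T: e^(0.0282×1) = 1.0286014.
THB growth factor: e^(0.0868×1) = 1.0906785.
Forward (KRW per THB) = 42.4054 × 1.0286014 / 1.0906785 = 39.99185.
Invert for THB per KRW: 1 / 39.99185 = 0.025005.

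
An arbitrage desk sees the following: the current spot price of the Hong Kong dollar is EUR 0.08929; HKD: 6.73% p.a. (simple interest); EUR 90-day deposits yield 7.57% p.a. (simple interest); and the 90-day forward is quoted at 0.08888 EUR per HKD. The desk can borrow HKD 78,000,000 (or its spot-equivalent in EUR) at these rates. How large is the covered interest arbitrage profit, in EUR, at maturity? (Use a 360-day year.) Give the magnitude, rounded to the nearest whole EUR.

EUR 47,144

T = 90/360 years.
Route A — deposit HKD, sell forward: 78,000,000 × 1.016825 × 0.08888 = EUR 7,049,281.67.
Route B — convert at spot, deposit EUR: 78,000,000 × 0.08929 × 1.018925 = EUR 7,096,425.43.
The quoted forward undervalues HKD, so borrow HKD, convert to EUR at spot, deposit the EUR at 7.57%, and buy HKD forward at 0.08888 to cover the loan.
Arbitrage profit = |7,049,281.67 − 7,096,425.43| = EUR 47,144.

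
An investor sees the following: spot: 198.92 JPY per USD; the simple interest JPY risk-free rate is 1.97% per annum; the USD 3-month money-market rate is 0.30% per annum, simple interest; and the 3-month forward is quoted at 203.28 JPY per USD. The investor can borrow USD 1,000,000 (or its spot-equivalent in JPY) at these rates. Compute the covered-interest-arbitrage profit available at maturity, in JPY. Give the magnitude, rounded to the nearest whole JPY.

T = 3/12 years.
Route A — deposit USD, sell forward: 1,000,000 × 1.000750 × 203.28 = JPY 203,432,460.00.
Route B — convert at spot, deposit JPY: 1,000,000 × 198.92 × 1.004925 = JPY 199,899,681.00.
The quoted forward overvalues USD, so borrow JPY, buy USD at spot, deposit the USD at 0.30%, and sell the proceeds forward at 203.28.
Arbitrage profit = |203,432,460.00 − 199,899,681.00| = JPY 3,532,779.

JPY 3,532,779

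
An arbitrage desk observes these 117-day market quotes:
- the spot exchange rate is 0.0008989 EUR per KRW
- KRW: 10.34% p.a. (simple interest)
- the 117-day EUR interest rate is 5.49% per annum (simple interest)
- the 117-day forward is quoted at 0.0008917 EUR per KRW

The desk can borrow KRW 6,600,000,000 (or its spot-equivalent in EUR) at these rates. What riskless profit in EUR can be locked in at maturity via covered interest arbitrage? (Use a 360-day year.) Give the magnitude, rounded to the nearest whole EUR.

T = 117/360 years.
Keep in KRW, deliver into the forward: 6,600,000,000·1.033605·0.0008917 = EUR 6,082,992.82.
Swap to EUR now, deposit: 6,600,000,000·0.0008989·1.0178425 = EUR 6,038,594.91.
The quoted forward overvalues KRW, so borrow EUR, buy KRW at spot, deposit the KRW at 10.34%, and sell the proceeds forward at 0.0008917.
Arbitrage profit = |6,082,992.82 − 6,038,594.91| = EUR 44,398.

EUR 44,398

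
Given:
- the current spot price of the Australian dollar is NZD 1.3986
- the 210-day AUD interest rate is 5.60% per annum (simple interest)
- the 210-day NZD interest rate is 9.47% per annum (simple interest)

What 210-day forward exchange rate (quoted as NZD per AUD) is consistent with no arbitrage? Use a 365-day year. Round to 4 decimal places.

T = 210/365 years.
NZD growth factor: 1 + 0.0947×210/365 = 1.0544849.
Growth of 1 AUD over T: 1 + 0.0560×210/365 = 1.0322192.
Forward (NZD per AUD) = 1.3986 × 1.0544849 / 1.0322192 = 1.428769.

1.4288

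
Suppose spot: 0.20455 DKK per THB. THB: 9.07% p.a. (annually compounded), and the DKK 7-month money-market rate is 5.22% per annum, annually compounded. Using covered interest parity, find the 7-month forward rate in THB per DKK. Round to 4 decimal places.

T = 7/12 years.
DKK accumulates by (1 + 0.0522)^(7/12) = 1.0301268.
Growth of 1 THB over T: (1 + 0.0907)^(7/12) = 1.0519492.
Forward (DKK per THB) = 0.20455 × 1.0301268 / 1.0519492 = 0.2003067.
Quoted the other way: 1/0.2003067 = 4.9923 THB per DKK.

4.9923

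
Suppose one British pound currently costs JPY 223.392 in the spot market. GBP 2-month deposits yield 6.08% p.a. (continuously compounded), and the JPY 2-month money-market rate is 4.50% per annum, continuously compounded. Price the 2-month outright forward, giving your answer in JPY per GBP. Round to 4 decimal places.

222.8045

T = 2/12 years.
JPY growth factor: e^(0.0450×2/12) = 1.007528195.
Growth of 1 GBP over T: e^(0.0608×2/12) = 1.010184849.
Forward (JPY per GBP) = 223.392 × 1.007528195 / 1.010184849 = 222.804508.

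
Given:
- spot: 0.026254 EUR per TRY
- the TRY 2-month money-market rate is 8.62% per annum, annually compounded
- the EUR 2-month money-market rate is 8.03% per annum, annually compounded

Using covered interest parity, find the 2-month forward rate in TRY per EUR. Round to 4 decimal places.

38.1240

T = 2/12 years.
Growth of 1 EUR over T: (1 + 0.0803)^(2/12) = 1.01295635.
TRY growth factor: (1 + 0.0862)^(2/12) = 1.01387629.
CIP: F = S · (grow EUR)/(grow TRY) = 0.026254 × 1.01295635/1.01387629 = 0.026230178 EUR per TRY.
Quoted the other way: 1/0.026230178 = 38.1240 TRY per EUR.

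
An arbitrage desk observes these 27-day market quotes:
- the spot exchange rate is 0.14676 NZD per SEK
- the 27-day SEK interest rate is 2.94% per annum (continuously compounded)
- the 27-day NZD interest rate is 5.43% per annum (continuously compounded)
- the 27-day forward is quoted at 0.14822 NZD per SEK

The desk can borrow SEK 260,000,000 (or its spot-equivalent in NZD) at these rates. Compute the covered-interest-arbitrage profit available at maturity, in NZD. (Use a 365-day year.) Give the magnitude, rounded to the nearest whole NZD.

T = 27/365 years.
Route A — deposit SEK, sell forward: 260,000,000 × 1.0021771611 × 0.14822 = NZD 38,621,101.69.
Route B — convert at spot, deposit NZD: 260,000,000 × 0.14676 × 1.0040247901 = NZD 38,311,176.33.
The quoted forward overvalues SEK, so borrow NZD, buy SEK at spot, deposit the SEK at 2.94%, and sell the proceeds forward at 0.14822.
The gap between the two covered legs is NZD 309,925.

NZD 309,925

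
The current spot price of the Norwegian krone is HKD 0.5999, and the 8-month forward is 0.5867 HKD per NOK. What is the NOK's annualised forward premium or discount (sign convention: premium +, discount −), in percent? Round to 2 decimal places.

T = 8/12 years.
(F − S)/S = (0.5867 − 0.5999)/0.5999 = -0.0220037.
Annualise by dividing by T: -0.0220037 / (8/12) = -0.033006 → -3.30%.

-3.30%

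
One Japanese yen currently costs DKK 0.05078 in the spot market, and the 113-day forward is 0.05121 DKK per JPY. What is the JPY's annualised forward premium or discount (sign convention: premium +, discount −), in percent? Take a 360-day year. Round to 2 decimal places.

+2.70%

T = 113/360 years.
JPY trades forward at +0.84679% vs spot over the period.
Annualise by dividing by T: 0.0084679 / (113/360) = 0.026977 → 2.70%.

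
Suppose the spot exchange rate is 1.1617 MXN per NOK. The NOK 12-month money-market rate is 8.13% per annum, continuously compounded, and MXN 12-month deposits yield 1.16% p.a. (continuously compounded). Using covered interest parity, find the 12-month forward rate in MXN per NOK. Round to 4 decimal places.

1.0835

T = 1 year.
MXN accumulates by e^(0.0116×1) = 1.0116675.
NOK growth factor: e^(0.0813×1) = 1.0846963.
CIP: F = S · (grow MXN)/(grow NOK) = 1.1617 × 1.0116675/1.0846963 = 1.083487 MXN per NOK.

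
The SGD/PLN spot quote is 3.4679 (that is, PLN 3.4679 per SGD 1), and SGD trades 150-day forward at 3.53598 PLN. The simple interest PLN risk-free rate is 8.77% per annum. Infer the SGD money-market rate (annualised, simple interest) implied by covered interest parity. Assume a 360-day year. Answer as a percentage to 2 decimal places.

3.98%

T = 150/360 years.
F/S = 3.53598/3.4679 = 1.0196315 = (growth of PLN) / (growth of SGD).
PLN growth factor: 1 + 0.0877×150/360 = 1.0365417.
So the SGD growth factor = 1.0165846.
r = (1.0165846 − 1)/(150/360) = 0.039803 → 3.98%.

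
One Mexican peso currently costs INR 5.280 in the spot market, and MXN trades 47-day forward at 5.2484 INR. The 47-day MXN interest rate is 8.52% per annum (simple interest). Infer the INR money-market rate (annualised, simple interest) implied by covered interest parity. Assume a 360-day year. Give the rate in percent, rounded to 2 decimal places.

3.88%

T = 47/360 years.
By CIP, F/S equals the INR-to-MXN growth ratio: 5.2484/5.28 = 0.9940152.
The MXN side grows by 1 + 0.0852×47/360 = 1.0111233.
So the INR growth factor = 1.0050719.
(1.0050719 − 1)/T = 0.038849, i.e. 3.88%.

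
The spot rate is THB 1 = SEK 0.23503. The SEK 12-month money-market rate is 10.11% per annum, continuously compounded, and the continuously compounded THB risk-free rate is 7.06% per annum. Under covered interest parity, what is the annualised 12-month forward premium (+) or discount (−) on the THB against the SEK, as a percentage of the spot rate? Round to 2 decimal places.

T = 1 year.
CIP forward (SEK per THB) = 0.23503 × 1.1063873/1.0731519 = 0.24230885.
(F − S)/S ÷ T = (0.24230885 − 0.23503)/0.23503/1 = 0.030970 → 3.10%.

+3.10%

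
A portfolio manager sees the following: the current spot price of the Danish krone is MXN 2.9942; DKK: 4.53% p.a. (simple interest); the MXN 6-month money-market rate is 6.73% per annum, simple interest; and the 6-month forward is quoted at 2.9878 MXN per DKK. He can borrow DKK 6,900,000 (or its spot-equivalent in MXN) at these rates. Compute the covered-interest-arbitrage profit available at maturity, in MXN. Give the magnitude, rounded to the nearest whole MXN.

T = 6/12 years.
Keep in DKK, deliver into the forward: 6,900,000·1.022650·2.9878 = MXN 21,082,768.32.
Swap to MXN now, deposit: 6,900,000·2.9942·1.033650 = MXN 21,355,188.33.
The quoted forward undervalues DKK, so borrow DKK, convert to MXN at spot, deposit the MXN at 6.73%, and buy DKK forward at 2.9878 to cover the loan.
Arbitrage profit = |21,082,768.32 − 21,355,188.33| = MXN 272,420.

MXN 272,420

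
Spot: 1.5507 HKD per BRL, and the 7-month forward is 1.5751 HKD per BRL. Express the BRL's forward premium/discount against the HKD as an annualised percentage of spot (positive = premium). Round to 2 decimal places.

T = 7/12 years.
Period premium: (1.5751 − 1.5507)/1.5507 = 0.0157348.
Per annum: 0.0157348 / (7/12) = 0.026974 = 2.70%.

+2.70%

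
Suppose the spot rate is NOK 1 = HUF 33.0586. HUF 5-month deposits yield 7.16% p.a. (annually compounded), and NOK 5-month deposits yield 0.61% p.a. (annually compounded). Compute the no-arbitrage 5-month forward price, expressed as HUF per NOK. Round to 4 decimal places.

33.9389

T = 5/12 years.
Growth of 1 HUF over T: (1 + 0.0716)^(5/12) = 1.02923282.
NOK growth factor: (1 + 0.0061)^(5/12) = 1.00253716.
So F = 33.0586 × 1.02923282 / 1.00253716 = 33.938888 (HUF/NOK).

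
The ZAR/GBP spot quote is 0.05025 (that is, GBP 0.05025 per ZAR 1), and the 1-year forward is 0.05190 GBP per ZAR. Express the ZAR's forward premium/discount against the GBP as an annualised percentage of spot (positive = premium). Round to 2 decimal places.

+3.28%

T = 1 year.
Period premium: (0.05190 − 0.05025)/0.05025 = 0.0328358.
Per annum: 0.0328358 / 1 = 0.032836 = 3.28%.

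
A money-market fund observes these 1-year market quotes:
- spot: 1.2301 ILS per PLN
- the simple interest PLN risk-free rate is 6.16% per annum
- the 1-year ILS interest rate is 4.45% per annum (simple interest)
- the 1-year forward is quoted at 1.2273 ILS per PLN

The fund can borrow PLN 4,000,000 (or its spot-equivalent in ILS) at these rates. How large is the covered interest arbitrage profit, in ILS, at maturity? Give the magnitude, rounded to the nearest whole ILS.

T = 1 year.
Keep in PLN, deliver into the forward: 4,000,000·1.061600·1.2273 = ILS 5,211,606.72.
Swap to ILS now, deposit: 4,000,000·1.2301·1.044500 = ILS 5,139,357.80.
The quoted forward overvalues PLN, so borrow ILS, buy PLN at spot, deposit the PLN at 6.16%, and sell the proceeds forward at 1.2273.
Arbitrage profit = |5,211,606.72 − 5,139,357.80| = ILS 72,249.

ILS 72,249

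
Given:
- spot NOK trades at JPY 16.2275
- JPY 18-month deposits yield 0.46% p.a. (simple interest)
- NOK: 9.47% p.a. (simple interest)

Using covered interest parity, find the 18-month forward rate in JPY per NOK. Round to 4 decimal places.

14.3071

T = 18/12 years.
Growth of 1 JPY over T: 1 + 0.0046×18/12 = 1.006900.
NOK growth factor: 1 + 0.0947×18/12 = 1.142050.
So F = 16.2275 × 1.006900 / 1.142050 = 14.307140 (JPY/NOK).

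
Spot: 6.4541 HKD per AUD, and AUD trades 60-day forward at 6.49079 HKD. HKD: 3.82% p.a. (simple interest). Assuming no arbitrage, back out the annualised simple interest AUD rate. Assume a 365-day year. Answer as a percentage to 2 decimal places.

0.36%

T = 60/365 years.
CIP gives F = S · g_HKD/g_AUD, so g_HKD/g_AUD = 6.49079/6.4541 = 1.0056848.
The HKD side grows by 1 + 0.0382×60/365 = 1.0062795.
That pins the AUD growth at 1.0005913.
(1.0005913 − 1)/T = 0.003597, i.e. 0.36%.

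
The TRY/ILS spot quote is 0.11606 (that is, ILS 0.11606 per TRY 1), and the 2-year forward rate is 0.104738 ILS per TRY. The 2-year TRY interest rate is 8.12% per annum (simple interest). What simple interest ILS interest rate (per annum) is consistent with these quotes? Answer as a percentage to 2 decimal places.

T = 2 years.
F/S = 0.104738/0.11606 = 0.9024470 = (growth of ILS) / (growth of TRY).
The TRY side grows by 1 + 0.0812×2 = 1.162400.
Hence g_ILS = 1.0490044.
(1.0490044 − 1)/T = 0.024502, i.e. 2.45%.

2.45%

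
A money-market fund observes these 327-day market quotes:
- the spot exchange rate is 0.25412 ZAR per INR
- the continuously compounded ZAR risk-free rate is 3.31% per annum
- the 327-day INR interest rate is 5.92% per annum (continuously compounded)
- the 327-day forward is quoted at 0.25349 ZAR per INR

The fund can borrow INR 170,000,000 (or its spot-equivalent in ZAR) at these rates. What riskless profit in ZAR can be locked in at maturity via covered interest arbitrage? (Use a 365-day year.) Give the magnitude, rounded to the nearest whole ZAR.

T = 327/365 years.
Keep in INR, deliver into the forward: 170,000,000·1.0544683564·0.25349 = ZAR 45,440,521.22.
Swap to ZAR now, deposit: 170,000,000·0.25412·1.0300980301 = ZAR 44,500,646.94.
The quoted forward overvalues INR, so borrow ZAR, buy INR at spot, deposit the INR at 5.92%, and sell the proceeds forward at 0.25349.
The gap between the two covered legs is ZAR 939,874.

ZAR 939,874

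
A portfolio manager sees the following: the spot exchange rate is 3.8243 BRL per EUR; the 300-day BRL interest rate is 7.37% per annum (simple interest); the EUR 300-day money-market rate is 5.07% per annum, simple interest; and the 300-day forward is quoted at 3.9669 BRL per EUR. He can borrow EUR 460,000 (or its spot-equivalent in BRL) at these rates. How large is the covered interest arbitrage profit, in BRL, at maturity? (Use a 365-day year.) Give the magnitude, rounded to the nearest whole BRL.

T = 300/365 years.
Invest the EUR and cover forward: 460,000 × 1.041671233 × 3.9669 = BRL 1,900,814.58.
Convert at spot and invest in BRL: 460,000 × 3.8243 × 1.060575342 = BRL 1,865,740.81.
The quoted forward overvalues EUR, so borrow BRL, buy EUR at spot, deposit the EUR at 5.07%, and sell the proceeds forward at 3.9669.
Arbitrage profit = |1,900,814.58 − 1,865,740.81| = BRL 35,074.

BRL 35,074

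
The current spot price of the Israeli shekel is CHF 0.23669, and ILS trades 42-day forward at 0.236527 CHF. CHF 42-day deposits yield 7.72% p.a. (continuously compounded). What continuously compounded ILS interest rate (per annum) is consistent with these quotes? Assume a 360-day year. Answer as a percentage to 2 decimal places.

8.31%

T = 42/360 years.
F/S = 0.236527/0.23669 = 0.9993113 = (growth of CHF) / (growth of ILS).
The CHF side grows by e^(0.0772×42/360) = 1.0090473.
Hence g_ILS = 1.0097427.
Take logs: ln 1.0097427 / (42/360) = 0.083105, so 8.31%.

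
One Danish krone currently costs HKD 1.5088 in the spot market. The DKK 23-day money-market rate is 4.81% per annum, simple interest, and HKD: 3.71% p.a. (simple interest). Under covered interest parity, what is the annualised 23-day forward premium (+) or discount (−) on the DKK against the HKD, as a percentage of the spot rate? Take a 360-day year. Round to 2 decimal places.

T = 23/360 years.
No-arbitrage forward: 1.5088 × 1.0023703 / 1.0030731 = 1.5077429 HKD/DKK.
(F − S)/S ÷ T = (1.5077429 − 1.5088)/1.5088/(23/360) = -0.010966 → -1.10%.

-1.10%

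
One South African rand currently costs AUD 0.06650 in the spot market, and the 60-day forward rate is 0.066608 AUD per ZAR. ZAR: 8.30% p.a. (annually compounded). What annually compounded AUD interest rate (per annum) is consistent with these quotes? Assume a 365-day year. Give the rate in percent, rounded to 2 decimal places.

T = 60/365 years.
CIP gives F = S · g_AUD/g_ZAR, so g_AUD/g_ZAR = 0.066608/0.0665 = 1.0016241.
ZAR growth factor: (1 + 0.0830)^(60/365) = 1.0131934.
So the AUD growth factor = 1.0148389.
r = 1.0148389^(365/60) − 1 = 0.093744 → 9.37%.

9.37%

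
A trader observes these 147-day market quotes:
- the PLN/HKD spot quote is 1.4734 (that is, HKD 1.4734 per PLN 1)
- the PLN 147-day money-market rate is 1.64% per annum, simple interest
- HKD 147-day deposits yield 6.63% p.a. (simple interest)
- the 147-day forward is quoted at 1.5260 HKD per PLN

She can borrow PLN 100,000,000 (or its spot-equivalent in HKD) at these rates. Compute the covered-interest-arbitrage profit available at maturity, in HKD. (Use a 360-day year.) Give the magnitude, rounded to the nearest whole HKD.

HKD 2,293,049

T = 147/360 years.
Keep in PLN, deliver into the forward: 100,000,000·1.00669666667·1.5260 = HKD 153,621,911.33.
Swap to HKD now, deposit: 100,000,000·1.4734·1.0270725 = HKD 151,328,862.15.
The quoted forward overvalues PLN, so borrow HKD, buy PLN at spot, deposit the PLN at 1.64%, and sell the proceeds forward at 1.5260.
The gap between the two covered legs is HKD 2,293,049.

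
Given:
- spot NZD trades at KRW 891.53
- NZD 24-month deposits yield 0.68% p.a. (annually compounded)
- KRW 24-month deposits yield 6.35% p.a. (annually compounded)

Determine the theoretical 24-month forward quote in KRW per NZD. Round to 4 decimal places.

T = 2 years.
KRW growth factor: (1 + 0.0635)^2 = 1.13103225.
NZD accumulates by (1 + 0.0068)^2 = 1.01364624.
CIP: F = S · (grow KRW)/(grow NZD) = 891.53 × 1.13103225/1.01364624 = 994.774254 KRW per NZD.

994.7743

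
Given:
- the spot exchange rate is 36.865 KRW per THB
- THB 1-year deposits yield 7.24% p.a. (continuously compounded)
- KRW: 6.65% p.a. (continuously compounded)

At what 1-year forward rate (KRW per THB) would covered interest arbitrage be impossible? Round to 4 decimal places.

T = 1 year.
Growth of 1 KRW over T: e^(0.0665×1) = 1.06876096.
THB growth factor: e^(0.0724×1) = 1.07508529.
Forward (KRW per THB) = 36.865 × 1.06876096 / 1.07508529 = 36.648137.

36.6481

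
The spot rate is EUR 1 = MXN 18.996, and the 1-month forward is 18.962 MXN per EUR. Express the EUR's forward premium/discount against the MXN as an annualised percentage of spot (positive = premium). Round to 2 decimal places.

-2.15%

T = 1/12 years.
(F − S)/S = (18.962 − 18.996)/18.996 = -0.0017899.
Per annum: -0.0017899 / (1/12) = -0.021479 = -2.15%.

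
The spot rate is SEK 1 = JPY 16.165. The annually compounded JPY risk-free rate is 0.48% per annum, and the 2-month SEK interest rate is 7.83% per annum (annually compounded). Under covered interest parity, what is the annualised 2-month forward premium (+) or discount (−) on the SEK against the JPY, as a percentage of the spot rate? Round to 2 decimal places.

-7.02%

T = 2/12 years.
No-arbitrage forward: 16.165 × 1.0007984 / 1.0126436 = 15.975913 JPY/SEK.
(F − S)/S ÷ T = (15.975913 − 16.165)/16.165/(2/12) = -0.070184 → -7.02%.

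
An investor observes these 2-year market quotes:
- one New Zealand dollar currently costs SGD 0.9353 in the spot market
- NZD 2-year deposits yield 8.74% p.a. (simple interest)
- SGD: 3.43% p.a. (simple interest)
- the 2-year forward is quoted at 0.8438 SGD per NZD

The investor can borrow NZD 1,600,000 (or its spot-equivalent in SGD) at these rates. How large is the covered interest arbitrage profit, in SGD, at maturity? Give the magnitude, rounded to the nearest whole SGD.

T = 2 years.
Keep in NZD, deliver into the forward: 1,600,000·1.174800·0.8438 = SGD 1,586,073.98.
Swap to SGD now, deposit: 1,600,000·0.9353·1.068600 = SGD 1,599,138.53.
The quoted forward undervalues NZD, so borrow NZD, convert to SGD at spot, deposit the SGD at 3.43%, and buy NZD forward at 0.8438 to cover the loan.
Arbitrage profit = |1,586,073.98 − 1,599,138.53| = SGD 13,065.

SGD 13,065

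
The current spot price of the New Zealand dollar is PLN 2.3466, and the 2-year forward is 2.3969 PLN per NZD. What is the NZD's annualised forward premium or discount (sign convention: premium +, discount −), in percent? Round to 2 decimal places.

+1.07%

T = 2 years.
NZD trades forward at +2.14353% vs spot over the period.
Per annum: 0.0214353 / 2 = 0.010718 = 1.07%.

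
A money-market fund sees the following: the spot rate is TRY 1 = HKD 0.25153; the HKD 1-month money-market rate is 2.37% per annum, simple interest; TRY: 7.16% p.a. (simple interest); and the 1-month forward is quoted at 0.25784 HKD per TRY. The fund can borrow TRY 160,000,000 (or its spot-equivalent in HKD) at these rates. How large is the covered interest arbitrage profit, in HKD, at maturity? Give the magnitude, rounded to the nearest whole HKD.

T = 1/12 years.
Keep in TRY, deliver into the forward: 160,000,000·1.0059666667·0.25784 = HKD 41,500,551.25.
Swap to HKD now, deposit: 160,000,000·0.25153·1.001975 = HKD 40,324,283.48.
The quoted forward overvalues TRY, so borrow HKD, buy TRY at spot, deposit the TRY at 7.16%, and sell the proceeds forward at 0.25784.
The gap between the two covered legs is HKD 1,176,268.

HKD 1,176,268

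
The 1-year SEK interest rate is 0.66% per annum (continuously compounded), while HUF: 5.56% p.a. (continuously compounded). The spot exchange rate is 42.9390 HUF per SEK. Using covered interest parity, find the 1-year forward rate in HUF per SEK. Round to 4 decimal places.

T = 1 year.
Growth of 1 HUF over T: e^(0.0556×1) = 1.05717473.
SEK growth factor: e^(0.0066×1) = 1.00662183.
CIP: F = S · (grow HUF)/(grow SEK) = 42.939 × 1.05717473/1.00662183 = 45.095412 HUF per SEK.

45.0954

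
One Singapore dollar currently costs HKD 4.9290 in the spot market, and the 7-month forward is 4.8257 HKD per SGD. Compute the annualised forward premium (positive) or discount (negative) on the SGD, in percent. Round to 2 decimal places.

-3.59%

T = 7/12 years.
(F − S)/S = (4.8257 − 4.929)/4.929 = -0.0209576.
Annualise by dividing by T: -0.0209576 / (7/12) = -0.035927 → -3.59%.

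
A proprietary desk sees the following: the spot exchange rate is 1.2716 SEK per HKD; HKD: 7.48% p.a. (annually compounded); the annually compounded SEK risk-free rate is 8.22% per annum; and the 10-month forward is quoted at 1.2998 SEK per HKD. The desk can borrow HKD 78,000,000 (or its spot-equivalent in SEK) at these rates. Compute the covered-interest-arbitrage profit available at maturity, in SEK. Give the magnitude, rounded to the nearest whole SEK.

SEK 1,731,893

T = 10/12 years.
Keep in HKD, deliver into the forward: 78,000,000·1.06195565391·1.2998 = SEK 107,665,736.80.
Swap to SEK now, deposit: 78,000,000·1.2716·1.0680451396 = SEK 105,933,843.56.
The quoted forward overvalues HKD, so borrow SEK, buy HKD at spot, deposit the HKD at 7.48%, and sell the proceeds forward at 1.2998.
Arbitrage profit = |107,665,736.80 − 105,933,843.56| = SEK 1,731,893.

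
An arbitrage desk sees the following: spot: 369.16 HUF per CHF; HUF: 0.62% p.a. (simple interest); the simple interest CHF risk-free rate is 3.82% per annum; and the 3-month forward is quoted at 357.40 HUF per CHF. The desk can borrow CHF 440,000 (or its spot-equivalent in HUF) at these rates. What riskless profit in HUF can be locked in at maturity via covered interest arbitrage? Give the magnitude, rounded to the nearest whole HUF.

T = 3/12 years.
Route A — deposit CHF, sell forward: 440,000 × 1.009550 × 357.40 = HUF 158,757,794.80.
Route B — convert at spot, deposit HUF: 440,000 × 369.16 × 1.001550 = HUF 162,682,167.12.
The quoted forward undervalues CHF, so borrow CHF, convert to HUF at spot, deposit the HUF at 0.62%, and buy CHF forward at 357.40 to cover the loan.
The gap between the two covered legs is HUF 3,924,372.

HUF 3,924,372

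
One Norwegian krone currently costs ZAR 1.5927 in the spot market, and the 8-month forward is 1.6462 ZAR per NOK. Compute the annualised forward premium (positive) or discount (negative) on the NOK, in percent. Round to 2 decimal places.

T = 8/12 years.
Period premium: (1.6462 − 1.5927)/1.5927 = 0.0335908.
×(1/T) gives 5.04% p.a.

+5.04%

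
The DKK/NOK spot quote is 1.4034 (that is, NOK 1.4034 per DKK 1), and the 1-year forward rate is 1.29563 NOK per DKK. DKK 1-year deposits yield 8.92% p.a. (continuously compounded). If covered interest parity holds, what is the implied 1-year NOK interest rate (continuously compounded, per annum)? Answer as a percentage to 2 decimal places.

0.93%

T = 1 year.
By CIP, F/S equals the NOK-to-DKK growth ratio: 1.29563/1.4034 = 0.9232079.
The DKK side grows by e^(0.0892×1) = 1.0932993.
Hence g_NOK = 1.0093426.
r = ln(1.0093426)/1 = 0.009299 → 0.93%.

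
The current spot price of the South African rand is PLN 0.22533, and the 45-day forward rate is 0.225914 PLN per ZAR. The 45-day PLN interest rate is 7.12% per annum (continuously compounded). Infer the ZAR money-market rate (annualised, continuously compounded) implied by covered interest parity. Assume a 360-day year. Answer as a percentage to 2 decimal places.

5.05%

T = 45/360 years.
CIP gives F = S · g_PLN/g_ZAR, so g_PLN/g_ZAR = 0.225914/0.22533 = 1.0025918.
The PLN side grows by e^(0.0712×45/360) = 1.0089397.
So the ZAR growth factor = 1.0063315.
r = ln(1.0063315)/(45/360) = 0.050492 → 5.05%.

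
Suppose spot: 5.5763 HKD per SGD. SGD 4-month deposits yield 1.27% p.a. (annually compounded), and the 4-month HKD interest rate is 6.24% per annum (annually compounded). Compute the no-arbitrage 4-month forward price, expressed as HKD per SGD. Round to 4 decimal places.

T = 4/12 years.
HKD accumulates by (1 + 0.0624)^(4/12) = 1.0203818.
SGD growth factor: (1 + 0.0127)^(4/12) = 1.0042155.
So F = 5.5763 × 1.0203818 / 1.0042155 = 5.666070 (HKD/SGD).

5.6661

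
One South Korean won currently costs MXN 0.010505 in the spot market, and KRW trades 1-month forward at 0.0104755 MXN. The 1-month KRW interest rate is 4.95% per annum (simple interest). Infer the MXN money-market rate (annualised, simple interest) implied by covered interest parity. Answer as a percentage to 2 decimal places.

1.57%

T = 1/12 years.
CIP gives F = S · g_MXN/g_KRW, so g_MXN/g_KRW = 0.0104755/0.010505 = 0.9971918.
The KRW side grows by 1 + 0.0495×1/12 = 1.004125.
Hence g_MXN = 1.0013052.
r = (1.0013052 − 1)/(1/12) = 0.015662 → 1.57%.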